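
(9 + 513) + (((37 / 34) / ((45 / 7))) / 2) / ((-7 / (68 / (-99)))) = 2325547 / 4455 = 522.01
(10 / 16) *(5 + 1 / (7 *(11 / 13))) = 995 / 308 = 3.23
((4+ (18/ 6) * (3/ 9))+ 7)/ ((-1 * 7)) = -12/ 7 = -1.71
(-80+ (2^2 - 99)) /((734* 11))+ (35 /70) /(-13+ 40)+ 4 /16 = 107623 /435996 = 0.25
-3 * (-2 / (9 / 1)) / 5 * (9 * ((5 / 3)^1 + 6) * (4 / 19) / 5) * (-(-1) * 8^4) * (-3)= -2260992 / 475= -4759.98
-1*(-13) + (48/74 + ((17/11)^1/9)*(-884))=-506041/3663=-138.15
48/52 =12/13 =0.92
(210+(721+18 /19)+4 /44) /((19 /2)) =389592 /3971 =98.11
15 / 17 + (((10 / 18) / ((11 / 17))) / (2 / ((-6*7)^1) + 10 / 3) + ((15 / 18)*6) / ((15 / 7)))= 134591 / 38709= 3.48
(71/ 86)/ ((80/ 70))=497/ 688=0.72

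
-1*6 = -6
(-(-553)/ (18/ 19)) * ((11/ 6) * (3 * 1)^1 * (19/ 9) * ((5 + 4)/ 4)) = 2195963/ 144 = 15249.74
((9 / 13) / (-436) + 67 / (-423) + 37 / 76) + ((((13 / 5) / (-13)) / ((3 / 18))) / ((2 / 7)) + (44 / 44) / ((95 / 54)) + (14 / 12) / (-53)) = -2007969935 / 603586737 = -3.33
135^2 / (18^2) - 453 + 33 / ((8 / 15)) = -334.88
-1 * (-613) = 613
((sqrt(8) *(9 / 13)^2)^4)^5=158708522098664643468375314662777418409232564224 / 361188648084531445929920877641340156544317601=439.41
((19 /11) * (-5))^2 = 9025 /121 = 74.59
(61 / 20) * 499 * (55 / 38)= 334829 / 152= 2202.82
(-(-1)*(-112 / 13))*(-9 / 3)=336 / 13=25.85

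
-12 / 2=-6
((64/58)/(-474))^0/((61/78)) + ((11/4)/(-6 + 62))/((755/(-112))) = 117109/92110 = 1.27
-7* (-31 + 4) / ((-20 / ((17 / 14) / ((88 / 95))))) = -12.39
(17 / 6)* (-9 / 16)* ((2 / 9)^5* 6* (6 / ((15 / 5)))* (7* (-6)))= 952 / 2187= 0.44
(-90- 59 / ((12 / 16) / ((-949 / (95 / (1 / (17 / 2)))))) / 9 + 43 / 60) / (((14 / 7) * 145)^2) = -13781087 / 14668722000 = -0.00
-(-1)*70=70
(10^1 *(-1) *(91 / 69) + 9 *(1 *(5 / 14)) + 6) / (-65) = 3839 / 62790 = 0.06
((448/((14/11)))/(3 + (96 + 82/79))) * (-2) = -55616/7903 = -7.04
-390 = -390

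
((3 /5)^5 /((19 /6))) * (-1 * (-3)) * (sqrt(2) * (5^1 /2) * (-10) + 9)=39366 /59375 - 4374 * sqrt(2) /2375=-1.94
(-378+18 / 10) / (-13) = 1881 / 65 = 28.94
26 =26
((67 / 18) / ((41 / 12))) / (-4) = -67 / 246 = -0.27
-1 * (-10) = 10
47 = 47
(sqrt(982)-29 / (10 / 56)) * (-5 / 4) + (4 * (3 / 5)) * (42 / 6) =1099 / 5-5 * sqrt(982) / 4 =180.63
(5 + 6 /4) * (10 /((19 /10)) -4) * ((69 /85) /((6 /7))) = 12558 /1615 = 7.78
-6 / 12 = -1 / 2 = -0.50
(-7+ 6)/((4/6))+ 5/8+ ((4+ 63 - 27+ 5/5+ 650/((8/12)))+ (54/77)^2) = 48172737/47432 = 1015.62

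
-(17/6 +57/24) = -125/24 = -5.21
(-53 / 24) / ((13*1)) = -53 / 312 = -0.17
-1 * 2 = -2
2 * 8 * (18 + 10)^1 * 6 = 2688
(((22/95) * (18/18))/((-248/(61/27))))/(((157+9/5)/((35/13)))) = -23485/656603064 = -0.00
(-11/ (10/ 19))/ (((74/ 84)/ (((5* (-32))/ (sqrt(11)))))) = 12768* sqrt(11)/ 37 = 1144.50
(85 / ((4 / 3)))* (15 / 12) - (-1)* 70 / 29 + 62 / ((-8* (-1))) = 41691 / 464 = 89.85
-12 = -12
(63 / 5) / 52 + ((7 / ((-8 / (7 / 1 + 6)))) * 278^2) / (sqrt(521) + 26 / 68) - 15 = 98716519501 / 156547820 - 1016245958 * sqrt(521) / 602107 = -37894.54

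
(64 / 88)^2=64 / 121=0.53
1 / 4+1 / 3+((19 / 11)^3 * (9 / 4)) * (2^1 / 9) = 50471 / 15972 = 3.16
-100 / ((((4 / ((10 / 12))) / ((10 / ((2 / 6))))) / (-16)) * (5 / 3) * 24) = 250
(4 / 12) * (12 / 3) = 4 / 3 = 1.33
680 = 680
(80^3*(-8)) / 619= -4096000 / 619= -6617.12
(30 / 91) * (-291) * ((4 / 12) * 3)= -8730 / 91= -95.93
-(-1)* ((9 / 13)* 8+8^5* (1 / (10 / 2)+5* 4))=43024744 / 65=661919.14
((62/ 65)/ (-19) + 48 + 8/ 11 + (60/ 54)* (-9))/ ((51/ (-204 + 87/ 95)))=-3379027468/ 21939775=-154.01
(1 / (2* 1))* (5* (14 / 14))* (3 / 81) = 5 / 54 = 0.09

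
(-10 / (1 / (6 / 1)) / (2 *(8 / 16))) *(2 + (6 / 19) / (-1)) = -1920 / 19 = -101.05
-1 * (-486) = 486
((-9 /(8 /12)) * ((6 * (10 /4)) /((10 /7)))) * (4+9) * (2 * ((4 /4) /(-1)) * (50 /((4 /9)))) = 1658475 /4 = 414618.75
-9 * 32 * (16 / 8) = -576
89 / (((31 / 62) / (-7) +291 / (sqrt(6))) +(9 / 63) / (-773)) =746447450 / 1652911605509 +505529849986 * sqrt(6) / 1652911605509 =0.75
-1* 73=-73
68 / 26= 34 / 13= 2.62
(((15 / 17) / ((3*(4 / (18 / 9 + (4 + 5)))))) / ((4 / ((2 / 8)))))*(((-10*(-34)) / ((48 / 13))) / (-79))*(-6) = 3575 / 10112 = 0.35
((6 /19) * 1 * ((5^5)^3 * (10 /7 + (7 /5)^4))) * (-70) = -67549804687500 /19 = -3555252878289.47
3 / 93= 1 / 31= 0.03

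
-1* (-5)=5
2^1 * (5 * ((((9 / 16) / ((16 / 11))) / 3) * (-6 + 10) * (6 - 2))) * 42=3465 / 4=866.25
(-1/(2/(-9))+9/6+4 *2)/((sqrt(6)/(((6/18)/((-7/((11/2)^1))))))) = -1.50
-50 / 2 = -25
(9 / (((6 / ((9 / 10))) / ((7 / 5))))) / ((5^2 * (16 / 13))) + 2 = 82457 / 40000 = 2.06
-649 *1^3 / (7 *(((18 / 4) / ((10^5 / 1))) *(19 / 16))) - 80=-2076895760 / 1197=-1735084.18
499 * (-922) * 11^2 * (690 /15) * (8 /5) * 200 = -819454127360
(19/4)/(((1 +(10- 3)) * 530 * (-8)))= -19/135680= -0.00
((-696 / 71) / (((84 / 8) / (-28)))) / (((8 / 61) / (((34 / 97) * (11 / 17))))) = 311344 / 6887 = 45.21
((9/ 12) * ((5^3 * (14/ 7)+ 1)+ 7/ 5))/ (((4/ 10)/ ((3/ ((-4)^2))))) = 5679/ 64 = 88.73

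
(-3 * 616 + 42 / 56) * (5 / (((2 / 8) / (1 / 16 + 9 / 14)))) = -2918655 / 112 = -26059.42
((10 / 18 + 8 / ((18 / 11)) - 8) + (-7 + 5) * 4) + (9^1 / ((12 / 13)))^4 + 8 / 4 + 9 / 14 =145619167 / 16128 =9028.97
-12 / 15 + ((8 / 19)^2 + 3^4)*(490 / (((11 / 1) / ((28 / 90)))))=200889344 / 178695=1124.20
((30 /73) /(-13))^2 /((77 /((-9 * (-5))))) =40500 /69346277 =0.00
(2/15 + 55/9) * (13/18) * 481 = 1757093/810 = 2169.25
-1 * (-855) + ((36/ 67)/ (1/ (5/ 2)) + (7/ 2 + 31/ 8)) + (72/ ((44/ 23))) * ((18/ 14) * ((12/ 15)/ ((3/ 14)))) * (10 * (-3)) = -26861693/ 5896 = -4555.92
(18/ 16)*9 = 10.12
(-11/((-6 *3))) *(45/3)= 55/6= 9.17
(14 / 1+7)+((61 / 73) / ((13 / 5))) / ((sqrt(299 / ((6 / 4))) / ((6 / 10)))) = 183 * sqrt(1794) / 567502+21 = 21.01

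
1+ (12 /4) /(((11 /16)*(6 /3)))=35 /11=3.18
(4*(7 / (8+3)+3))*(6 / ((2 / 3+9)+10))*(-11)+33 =-933 / 59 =-15.81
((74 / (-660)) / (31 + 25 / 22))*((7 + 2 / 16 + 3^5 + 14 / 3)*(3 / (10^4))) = -45251 / 169680000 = -0.00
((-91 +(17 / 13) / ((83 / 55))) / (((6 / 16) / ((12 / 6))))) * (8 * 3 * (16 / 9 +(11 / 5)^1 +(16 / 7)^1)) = -72262.42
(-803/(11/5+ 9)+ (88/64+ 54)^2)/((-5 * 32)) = -1341623/71680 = -18.72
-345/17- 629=-11038/17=-649.29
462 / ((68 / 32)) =217.41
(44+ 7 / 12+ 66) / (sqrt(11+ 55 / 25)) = 1327 * sqrt(330) / 792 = 30.44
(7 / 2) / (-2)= -7 / 4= -1.75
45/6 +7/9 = 149/18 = 8.28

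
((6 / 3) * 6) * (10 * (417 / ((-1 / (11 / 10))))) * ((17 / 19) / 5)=-935748 / 95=-9849.98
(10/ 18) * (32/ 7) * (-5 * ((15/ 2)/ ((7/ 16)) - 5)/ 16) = -4250/ 441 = -9.64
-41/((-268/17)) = 697/268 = 2.60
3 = 3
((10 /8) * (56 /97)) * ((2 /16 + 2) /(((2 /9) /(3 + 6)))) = 48195 /776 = 62.11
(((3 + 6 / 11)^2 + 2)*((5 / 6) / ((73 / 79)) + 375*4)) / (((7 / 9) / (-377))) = -10599980.05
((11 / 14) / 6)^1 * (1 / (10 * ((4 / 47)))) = 517 / 3360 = 0.15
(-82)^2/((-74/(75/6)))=-42025/37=-1135.81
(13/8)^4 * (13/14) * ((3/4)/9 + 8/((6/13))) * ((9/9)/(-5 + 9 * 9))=4084223/2752512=1.48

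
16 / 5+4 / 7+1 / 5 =139 / 35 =3.97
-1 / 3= -0.33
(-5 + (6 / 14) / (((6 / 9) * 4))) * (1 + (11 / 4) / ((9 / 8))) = -8401 / 504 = -16.67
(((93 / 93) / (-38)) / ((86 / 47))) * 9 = -423 / 3268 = -0.13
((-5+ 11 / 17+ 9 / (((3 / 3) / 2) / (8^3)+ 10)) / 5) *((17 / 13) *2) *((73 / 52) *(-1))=21942413 / 8653645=2.54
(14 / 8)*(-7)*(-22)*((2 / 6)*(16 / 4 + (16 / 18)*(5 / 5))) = 11858 / 27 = 439.19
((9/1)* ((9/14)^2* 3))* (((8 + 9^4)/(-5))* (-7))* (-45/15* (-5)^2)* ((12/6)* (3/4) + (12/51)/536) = -368282740905/31892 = -11547809.51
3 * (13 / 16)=39 / 16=2.44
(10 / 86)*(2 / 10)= 1 / 43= 0.02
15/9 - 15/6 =-0.83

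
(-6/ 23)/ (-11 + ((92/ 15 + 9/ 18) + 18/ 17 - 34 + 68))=-3060/ 360019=-0.01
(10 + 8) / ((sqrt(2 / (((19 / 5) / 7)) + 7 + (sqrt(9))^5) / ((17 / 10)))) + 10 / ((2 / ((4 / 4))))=6.92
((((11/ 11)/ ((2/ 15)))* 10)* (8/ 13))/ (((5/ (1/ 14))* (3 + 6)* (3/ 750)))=5000/ 273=18.32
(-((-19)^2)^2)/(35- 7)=-130321/28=-4654.32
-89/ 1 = -89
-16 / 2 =-8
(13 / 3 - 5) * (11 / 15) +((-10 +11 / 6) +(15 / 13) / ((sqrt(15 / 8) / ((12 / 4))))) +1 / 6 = -382 / 45 +6 * sqrt(30) / 13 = -5.96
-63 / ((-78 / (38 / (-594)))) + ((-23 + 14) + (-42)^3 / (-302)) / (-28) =-46207757 / 5441436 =-8.49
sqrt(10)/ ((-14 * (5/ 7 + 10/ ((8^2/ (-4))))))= -2.53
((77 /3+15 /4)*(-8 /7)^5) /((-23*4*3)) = 0.21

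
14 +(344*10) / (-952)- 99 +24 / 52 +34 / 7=-128857 / 1547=-83.29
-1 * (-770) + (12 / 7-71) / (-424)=2285845 / 2968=770.16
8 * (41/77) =328/77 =4.26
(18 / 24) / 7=3 / 28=0.11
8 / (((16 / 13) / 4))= 26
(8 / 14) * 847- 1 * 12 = 472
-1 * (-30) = 30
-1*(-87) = 87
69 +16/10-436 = -1827/5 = -365.40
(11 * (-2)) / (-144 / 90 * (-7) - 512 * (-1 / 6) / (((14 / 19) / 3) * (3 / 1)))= -1155 / 6668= -0.17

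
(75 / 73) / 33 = 25 / 803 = 0.03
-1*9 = -9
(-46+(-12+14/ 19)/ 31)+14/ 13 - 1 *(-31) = -109391/ 7657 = -14.29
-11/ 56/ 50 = -11/ 2800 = -0.00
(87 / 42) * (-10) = -20.71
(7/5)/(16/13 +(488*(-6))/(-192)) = 364/4285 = 0.08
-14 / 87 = -0.16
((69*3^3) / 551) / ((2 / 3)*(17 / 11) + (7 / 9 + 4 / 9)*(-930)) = -2277 / 764788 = -0.00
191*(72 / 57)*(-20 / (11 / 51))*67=-313270560 / 209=-1498902.20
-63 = -63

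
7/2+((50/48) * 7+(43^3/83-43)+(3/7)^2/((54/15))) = 90361421/97608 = 925.76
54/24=9/4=2.25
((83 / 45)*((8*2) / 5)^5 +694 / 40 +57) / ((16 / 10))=389949107 / 900000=433.28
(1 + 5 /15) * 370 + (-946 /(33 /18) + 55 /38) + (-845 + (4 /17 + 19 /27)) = -865.28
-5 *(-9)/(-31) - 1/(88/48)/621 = -102527/70587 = -1.45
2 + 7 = 9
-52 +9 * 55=443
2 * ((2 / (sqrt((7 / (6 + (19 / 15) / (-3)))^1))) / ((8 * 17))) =sqrt(8785) / 3570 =0.03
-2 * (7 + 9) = -32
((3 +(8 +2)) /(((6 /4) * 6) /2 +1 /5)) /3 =130 /141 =0.92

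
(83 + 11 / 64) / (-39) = -5323 / 2496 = -2.13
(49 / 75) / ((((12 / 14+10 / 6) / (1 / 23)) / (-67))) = -22981 / 30475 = -0.75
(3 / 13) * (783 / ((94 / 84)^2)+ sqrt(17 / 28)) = 3 * sqrt(119) / 182+ 4143636 / 28717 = 144.47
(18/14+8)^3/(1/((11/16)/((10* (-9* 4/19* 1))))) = -11479325/395136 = -29.05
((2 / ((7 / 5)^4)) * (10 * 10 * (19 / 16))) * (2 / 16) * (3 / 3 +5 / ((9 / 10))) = 17515625 / 345744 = 50.66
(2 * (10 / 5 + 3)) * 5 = 50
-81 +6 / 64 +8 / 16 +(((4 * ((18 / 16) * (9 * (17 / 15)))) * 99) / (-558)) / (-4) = -388717 / 4960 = -78.37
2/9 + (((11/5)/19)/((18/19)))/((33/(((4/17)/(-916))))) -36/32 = -3795679/4204440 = -0.90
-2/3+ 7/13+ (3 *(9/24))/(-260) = -827/6240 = -0.13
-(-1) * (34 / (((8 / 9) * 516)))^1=51 / 688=0.07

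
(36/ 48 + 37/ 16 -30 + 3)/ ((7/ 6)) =-1149/ 56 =-20.52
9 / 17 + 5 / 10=35 / 34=1.03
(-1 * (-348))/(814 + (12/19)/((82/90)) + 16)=135546/323555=0.42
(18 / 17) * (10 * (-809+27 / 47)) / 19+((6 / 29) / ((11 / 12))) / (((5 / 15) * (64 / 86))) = -8709296139 / 19370956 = -449.61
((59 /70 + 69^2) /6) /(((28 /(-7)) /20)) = -333329 /84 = -3968.20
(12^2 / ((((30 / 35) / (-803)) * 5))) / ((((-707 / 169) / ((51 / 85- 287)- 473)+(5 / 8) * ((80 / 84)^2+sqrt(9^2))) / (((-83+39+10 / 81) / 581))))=5742967049595776 / 17467667555925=328.78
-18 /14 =-1.29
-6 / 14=-3 / 7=-0.43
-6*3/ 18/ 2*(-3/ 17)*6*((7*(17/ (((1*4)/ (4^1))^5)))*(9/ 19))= 567/ 19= 29.84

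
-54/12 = -9/2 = -4.50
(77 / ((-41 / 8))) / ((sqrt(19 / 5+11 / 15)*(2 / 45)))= -158.77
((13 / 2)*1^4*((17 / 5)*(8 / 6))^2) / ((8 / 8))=30056 / 225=133.58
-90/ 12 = -15/ 2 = -7.50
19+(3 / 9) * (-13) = 44 / 3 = 14.67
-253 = -253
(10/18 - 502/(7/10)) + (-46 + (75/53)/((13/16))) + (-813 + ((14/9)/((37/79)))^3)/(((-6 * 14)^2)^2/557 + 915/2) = -13561751825261046359327/17824374563439703077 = -760.85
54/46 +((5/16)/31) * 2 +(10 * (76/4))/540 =238085/154008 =1.55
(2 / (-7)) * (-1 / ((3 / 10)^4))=20000 / 567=35.27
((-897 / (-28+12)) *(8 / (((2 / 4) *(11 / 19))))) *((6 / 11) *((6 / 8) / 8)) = 153387 / 1936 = 79.23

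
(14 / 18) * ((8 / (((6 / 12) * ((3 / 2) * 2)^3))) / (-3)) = -112 / 729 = -0.15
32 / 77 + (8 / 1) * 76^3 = 270409248 / 77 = 3511808.42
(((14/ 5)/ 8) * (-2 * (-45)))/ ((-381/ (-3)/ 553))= 34839/ 254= 137.16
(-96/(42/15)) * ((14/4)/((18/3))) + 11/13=-249/13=-19.15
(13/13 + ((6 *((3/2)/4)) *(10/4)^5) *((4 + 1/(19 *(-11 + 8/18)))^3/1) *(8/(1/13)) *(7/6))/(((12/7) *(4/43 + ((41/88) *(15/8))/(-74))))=313509209293917313369/25678441629777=12209043.44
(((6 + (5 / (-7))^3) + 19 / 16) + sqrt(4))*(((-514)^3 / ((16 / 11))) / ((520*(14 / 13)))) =-9041194444183 / 6146560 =-1470935.69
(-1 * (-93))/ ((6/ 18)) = 279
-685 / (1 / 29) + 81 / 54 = -39727 / 2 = -19863.50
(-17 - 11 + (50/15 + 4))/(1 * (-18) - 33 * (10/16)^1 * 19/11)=496/1287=0.39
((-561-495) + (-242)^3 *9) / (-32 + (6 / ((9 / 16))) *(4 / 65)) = 3109115295 / 764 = 4069522.64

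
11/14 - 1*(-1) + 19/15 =641/210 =3.05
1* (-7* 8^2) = -448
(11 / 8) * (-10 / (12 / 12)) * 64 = -880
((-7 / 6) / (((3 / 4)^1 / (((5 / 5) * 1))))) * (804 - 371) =-6062 / 9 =-673.56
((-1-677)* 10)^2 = 45968400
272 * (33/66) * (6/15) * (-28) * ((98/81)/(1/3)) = -746368/135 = -5528.65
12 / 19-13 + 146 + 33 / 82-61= 113787 / 1558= 73.03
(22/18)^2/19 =121/1539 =0.08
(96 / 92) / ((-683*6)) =-0.00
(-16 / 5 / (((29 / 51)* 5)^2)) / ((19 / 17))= -707472 / 1997375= -0.35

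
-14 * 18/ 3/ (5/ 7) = -588/ 5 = -117.60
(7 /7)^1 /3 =1 /3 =0.33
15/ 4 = 3.75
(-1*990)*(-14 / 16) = 3465 / 4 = 866.25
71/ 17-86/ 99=5567/ 1683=3.31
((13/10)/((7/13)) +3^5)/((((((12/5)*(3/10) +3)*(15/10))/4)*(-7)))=-343580/13671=-25.13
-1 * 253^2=-64009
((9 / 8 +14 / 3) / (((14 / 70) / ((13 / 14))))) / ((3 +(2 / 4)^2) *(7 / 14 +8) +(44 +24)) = 1807 / 6426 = 0.28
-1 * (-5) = 5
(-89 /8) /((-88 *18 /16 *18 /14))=623 /7128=0.09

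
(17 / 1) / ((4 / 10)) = 85 / 2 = 42.50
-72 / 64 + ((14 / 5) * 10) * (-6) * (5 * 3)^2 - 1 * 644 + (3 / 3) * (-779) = -313793 / 8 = -39224.12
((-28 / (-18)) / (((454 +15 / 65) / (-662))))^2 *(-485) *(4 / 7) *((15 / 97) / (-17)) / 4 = 2073770608 / 640195299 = 3.24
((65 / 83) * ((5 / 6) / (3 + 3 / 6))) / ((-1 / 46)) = -8.58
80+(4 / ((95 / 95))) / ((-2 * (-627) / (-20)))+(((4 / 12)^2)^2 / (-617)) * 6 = 278315942 / 3481731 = 79.94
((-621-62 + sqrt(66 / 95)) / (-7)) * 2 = 1366 / 7-2 * sqrt(6270) / 665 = 194.90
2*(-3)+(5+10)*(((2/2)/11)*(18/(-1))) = -336/11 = -30.55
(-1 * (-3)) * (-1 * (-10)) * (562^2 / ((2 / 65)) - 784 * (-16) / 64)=307953780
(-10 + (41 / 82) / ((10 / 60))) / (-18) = 7 / 18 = 0.39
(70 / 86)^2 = 1225 / 1849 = 0.66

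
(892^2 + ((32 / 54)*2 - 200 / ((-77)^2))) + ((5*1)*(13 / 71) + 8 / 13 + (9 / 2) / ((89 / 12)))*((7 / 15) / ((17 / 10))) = 795665.74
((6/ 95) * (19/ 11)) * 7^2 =5.35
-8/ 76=-0.11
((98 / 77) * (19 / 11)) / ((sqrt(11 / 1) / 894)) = 592.57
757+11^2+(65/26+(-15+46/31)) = 53753/62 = 866.98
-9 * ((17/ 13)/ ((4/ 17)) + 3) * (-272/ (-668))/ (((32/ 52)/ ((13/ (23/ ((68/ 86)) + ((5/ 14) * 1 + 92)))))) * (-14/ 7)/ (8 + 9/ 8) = 105327495/ 88092166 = 1.20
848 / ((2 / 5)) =2120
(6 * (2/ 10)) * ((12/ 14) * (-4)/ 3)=-48/ 35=-1.37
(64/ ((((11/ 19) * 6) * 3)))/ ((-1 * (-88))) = 76/ 1089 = 0.07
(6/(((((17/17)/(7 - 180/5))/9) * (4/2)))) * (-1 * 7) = 5481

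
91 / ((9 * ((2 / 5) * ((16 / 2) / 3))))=455 / 48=9.48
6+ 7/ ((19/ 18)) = 240/ 19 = 12.63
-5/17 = -0.29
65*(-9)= -585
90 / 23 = 3.91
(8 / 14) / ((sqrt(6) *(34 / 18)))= 6 *sqrt(6) / 119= 0.12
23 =23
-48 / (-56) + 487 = 3415 / 7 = 487.86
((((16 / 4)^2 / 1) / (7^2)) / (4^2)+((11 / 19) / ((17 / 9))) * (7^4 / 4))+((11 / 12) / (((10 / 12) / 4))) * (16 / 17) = 188.14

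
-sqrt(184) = -2 * sqrt(46) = -13.56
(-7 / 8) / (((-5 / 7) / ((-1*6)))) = -147 / 20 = -7.35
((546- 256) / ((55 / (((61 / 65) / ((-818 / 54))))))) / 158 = -0.00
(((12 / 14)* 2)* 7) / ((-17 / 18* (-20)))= 54 / 85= 0.64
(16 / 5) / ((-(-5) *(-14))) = -8 / 175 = -0.05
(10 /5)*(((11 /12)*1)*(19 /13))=209 /78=2.68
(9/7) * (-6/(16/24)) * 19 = -1539/7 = -219.86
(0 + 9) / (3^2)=1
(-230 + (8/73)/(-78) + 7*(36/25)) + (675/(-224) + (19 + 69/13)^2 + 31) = 82682685103/207261600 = 398.93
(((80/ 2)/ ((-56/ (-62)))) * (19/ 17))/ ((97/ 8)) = 47120/ 11543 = 4.08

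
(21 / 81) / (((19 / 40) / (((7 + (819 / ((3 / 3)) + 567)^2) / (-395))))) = -107576168 / 40527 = -2654.43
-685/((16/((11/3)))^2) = -82885/2304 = -35.97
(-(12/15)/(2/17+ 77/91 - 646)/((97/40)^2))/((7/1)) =282880/9388968239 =0.00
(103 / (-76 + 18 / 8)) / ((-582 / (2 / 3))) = 412 / 257535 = 0.00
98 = 98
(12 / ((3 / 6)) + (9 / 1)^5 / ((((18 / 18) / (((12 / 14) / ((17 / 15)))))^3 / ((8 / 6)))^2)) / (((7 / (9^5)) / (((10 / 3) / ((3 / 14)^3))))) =3257563016735039710080 / 57954303169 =56209165473.63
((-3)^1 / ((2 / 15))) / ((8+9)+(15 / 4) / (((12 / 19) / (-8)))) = 45 / 61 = 0.74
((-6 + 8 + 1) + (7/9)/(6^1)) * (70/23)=5915/621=9.52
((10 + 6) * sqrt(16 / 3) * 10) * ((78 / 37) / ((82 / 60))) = 499200 * sqrt(3) / 1517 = 569.97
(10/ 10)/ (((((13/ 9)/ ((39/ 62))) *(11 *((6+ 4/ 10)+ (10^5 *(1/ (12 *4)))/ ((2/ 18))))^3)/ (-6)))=-10125/ 34032842210691915448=-0.00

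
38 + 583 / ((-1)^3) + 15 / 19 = -10340 / 19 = -544.21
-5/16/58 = -5/928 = -0.01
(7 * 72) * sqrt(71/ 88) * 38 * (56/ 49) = 5472 * sqrt(1562)/ 11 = 19660.47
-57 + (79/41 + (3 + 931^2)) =866708.93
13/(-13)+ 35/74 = -39/74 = -0.53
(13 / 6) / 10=13 / 60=0.22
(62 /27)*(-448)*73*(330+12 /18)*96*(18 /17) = -128731316224 /51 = -2524143455.37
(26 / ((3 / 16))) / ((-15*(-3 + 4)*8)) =-52 / 45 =-1.16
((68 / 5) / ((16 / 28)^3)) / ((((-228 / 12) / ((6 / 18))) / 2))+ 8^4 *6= 56027449 / 2280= 24573.44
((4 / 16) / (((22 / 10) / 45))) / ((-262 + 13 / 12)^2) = 8100 / 107834771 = 0.00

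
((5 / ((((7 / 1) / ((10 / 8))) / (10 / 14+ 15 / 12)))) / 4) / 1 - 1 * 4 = -11169 / 3136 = -3.56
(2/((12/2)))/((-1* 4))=-1/12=-0.08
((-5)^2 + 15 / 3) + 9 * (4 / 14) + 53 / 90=33.16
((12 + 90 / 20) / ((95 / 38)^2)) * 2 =5.28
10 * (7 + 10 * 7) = 770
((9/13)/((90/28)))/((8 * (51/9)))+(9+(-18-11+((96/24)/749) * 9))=-66036751/3310580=-19.95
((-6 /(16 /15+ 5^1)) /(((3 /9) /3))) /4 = -405 /182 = -2.23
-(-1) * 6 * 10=60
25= 25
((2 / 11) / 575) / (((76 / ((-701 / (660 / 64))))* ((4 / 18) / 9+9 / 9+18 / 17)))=-2574072 / 18963014125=-0.00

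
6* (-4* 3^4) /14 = -972 /7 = -138.86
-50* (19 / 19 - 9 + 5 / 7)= 2550 / 7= 364.29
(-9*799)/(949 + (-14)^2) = -7191/1145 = -6.28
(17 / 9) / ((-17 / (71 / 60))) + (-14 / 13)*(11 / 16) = -0.87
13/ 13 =1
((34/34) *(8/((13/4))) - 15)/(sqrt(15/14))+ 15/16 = 15/16 - 163 *sqrt(210)/195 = -11.18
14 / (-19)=-14 / 19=-0.74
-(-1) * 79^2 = 6241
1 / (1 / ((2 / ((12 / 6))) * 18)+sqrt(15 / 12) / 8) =-1152 / 341+1296 * sqrt(5) / 341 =5.12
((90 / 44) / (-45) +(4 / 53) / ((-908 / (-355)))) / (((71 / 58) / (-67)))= 8201403 / 9396211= 0.87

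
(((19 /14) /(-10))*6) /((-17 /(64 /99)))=608 /19635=0.03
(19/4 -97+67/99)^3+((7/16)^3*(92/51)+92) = -12969044304275383/16890964992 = -767809.55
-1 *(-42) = 42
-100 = -100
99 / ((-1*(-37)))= 99 / 37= 2.68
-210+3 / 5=-1047 / 5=-209.40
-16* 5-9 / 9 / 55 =-4401 / 55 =-80.02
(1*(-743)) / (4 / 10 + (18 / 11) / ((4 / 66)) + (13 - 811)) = 3715 / 3853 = 0.96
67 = 67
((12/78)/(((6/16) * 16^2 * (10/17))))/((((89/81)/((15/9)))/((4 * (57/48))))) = 2907/148096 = 0.02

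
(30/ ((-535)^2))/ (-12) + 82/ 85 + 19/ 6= 12061496/ 2919495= 4.13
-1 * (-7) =7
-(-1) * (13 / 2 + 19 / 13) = 207 / 26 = 7.96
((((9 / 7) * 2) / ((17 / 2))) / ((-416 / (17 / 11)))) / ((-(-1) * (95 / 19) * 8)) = -9 / 320320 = -0.00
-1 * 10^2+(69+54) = 23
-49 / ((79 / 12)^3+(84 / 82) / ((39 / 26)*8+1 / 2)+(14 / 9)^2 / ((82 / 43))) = -260366400 / 1523272781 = -0.17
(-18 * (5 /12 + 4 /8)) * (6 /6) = -33 /2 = -16.50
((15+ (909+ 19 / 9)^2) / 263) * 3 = 67241215 / 7101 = 9469.26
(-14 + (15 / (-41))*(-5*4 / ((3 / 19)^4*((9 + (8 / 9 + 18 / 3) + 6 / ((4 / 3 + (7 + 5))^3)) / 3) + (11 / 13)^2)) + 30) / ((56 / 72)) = 4895770357112112 / 145486991004061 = 33.65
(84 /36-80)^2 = 6032.11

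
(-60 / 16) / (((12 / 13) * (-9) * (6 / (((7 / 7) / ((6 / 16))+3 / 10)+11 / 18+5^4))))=183859 / 3888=47.29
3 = 3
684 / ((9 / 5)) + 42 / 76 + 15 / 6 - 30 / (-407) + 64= 3457628 / 7733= 447.13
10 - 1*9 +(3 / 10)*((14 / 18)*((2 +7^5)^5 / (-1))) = -3131022375254668493771 / 10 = -313102237525466849377.10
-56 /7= -8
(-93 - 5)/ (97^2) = -98/ 9409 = -0.01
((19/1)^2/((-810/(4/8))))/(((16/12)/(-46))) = 8303/1080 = 7.69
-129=-129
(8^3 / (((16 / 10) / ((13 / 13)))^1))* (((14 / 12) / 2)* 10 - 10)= -4000 / 3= -1333.33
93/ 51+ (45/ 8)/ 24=2239/ 1088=2.06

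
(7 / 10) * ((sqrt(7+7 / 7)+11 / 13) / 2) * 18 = 23.15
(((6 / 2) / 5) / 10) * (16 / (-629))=-24 / 15725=-0.00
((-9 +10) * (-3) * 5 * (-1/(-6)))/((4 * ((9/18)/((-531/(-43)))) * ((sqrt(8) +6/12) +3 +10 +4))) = -92925/102598 +5310 * sqrt(2)/51299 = -0.76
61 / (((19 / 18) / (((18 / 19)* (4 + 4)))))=158112 / 361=437.98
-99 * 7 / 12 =-231 / 4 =-57.75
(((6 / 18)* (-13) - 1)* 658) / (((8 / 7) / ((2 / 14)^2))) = -188 / 3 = -62.67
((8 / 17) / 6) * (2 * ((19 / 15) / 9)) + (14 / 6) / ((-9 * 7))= -103 / 6885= -0.01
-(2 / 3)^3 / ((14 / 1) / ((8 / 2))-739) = 16 / 39717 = 0.00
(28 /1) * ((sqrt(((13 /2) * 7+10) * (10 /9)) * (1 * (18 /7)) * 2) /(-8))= -6 * sqrt(555)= -141.35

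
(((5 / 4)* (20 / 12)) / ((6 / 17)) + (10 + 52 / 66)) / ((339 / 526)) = 3476597 / 134244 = 25.90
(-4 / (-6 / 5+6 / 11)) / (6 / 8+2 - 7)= -220 / 153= -1.44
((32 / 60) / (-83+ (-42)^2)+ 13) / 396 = 327803 / 9985140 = 0.03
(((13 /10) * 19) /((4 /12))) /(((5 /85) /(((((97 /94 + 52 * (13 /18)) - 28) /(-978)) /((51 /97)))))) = -214600763 /8273880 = -25.94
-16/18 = -8/9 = -0.89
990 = 990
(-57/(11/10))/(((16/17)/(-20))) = 24225/22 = 1101.14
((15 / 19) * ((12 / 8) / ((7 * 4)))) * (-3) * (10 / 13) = -675 / 6916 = -0.10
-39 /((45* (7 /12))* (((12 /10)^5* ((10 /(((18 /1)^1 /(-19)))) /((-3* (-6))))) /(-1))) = -1625 /1596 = -1.02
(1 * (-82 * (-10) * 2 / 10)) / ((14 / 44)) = 3608 / 7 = 515.43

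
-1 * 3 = -3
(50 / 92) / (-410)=-5 / 3772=-0.00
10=10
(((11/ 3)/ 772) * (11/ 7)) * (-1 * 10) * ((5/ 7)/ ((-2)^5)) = 3025/ 1815744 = 0.00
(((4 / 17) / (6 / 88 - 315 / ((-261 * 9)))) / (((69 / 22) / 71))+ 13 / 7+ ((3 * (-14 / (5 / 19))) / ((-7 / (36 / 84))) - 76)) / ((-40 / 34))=1209277089 / 37400300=32.33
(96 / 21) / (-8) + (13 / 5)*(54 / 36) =233 / 70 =3.33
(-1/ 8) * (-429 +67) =181/ 4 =45.25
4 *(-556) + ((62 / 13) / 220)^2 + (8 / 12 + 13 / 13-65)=-14032100917 / 6134700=-2287.33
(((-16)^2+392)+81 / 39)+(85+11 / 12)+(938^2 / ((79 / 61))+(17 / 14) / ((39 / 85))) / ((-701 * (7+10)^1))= 698034049477 / 1028055756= 678.98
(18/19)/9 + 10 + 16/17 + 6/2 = 4537/323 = 14.05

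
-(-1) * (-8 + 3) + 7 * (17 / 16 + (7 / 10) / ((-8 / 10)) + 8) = 837 / 16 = 52.31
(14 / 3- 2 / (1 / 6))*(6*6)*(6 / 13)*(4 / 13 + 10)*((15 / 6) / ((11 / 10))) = -482400 / 169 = -2854.44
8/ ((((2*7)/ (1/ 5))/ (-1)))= -4/ 35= -0.11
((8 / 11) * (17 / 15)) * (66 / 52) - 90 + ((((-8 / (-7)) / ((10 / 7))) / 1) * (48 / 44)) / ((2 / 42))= -50498 / 715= -70.63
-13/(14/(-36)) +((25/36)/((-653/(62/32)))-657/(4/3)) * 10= -6442817669/1316448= -4894.09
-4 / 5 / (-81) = 4 / 405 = 0.01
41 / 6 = 6.83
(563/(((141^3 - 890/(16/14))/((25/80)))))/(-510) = -563/4573585752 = -0.00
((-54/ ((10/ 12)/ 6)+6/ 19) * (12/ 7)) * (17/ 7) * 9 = -67759416/ 4655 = -14556.27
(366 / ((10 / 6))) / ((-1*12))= -183 / 10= -18.30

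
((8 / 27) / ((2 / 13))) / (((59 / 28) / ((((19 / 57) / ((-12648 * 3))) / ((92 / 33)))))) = -1001 / 347557554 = -0.00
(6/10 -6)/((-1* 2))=27/10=2.70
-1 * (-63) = 63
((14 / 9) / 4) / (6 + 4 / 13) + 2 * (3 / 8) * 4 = 4519 / 1476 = 3.06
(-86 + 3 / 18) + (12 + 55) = -113 / 6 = -18.83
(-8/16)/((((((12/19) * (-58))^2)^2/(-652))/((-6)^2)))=0.01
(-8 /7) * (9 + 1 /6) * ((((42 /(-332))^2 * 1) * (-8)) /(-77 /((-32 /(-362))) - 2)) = -147840 /96232441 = -0.00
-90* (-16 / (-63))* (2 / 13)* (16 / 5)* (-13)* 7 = 1024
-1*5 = -5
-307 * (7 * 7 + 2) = -15657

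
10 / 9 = 1.11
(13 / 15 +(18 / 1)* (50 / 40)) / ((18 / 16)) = 2804 / 135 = 20.77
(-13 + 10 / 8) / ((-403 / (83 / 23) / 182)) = 27307 / 1426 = 19.15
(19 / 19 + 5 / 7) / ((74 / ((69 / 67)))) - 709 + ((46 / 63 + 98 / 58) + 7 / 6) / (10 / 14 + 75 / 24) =-708.04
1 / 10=0.10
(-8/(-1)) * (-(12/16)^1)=-6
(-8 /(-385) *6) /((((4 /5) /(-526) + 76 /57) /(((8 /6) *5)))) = 126240 /202279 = 0.62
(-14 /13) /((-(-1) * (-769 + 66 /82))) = 287 /204724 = 0.00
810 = 810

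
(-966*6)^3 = -194708598336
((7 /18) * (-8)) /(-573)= 0.01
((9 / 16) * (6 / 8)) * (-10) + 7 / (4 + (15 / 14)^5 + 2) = -417680489 / 127562208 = -3.27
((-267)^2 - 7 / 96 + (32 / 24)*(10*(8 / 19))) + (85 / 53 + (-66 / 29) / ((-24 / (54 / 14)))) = 466384128151 / 6541472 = 71296.51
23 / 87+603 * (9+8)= 891860 / 87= 10251.26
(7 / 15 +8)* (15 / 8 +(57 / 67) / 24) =16.18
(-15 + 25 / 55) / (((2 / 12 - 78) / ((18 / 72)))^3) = 540 / 1120323193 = 0.00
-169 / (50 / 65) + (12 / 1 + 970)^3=9469659483 / 10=946965948.30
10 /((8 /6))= 15 /2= 7.50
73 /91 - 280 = -25407 /91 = -279.20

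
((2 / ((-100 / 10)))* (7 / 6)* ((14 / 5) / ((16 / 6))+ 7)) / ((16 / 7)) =-7889 / 9600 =-0.82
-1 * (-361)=361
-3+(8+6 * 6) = 41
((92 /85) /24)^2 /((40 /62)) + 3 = 15622399 /5202000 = 3.00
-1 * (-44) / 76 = 11 / 19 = 0.58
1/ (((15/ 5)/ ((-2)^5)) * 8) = -4/ 3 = -1.33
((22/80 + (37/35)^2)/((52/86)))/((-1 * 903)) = -4549/1783600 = -0.00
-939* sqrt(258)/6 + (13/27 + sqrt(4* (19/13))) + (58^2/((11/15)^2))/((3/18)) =-313* sqrt(258)/2 + 2* sqrt(247)/13 + 122619373/3267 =35021.37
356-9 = 347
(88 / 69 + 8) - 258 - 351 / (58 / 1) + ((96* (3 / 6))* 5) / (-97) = -99863135 / 388194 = -257.25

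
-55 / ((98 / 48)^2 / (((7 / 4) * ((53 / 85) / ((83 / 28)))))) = -335808 / 69139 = -4.86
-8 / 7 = -1.14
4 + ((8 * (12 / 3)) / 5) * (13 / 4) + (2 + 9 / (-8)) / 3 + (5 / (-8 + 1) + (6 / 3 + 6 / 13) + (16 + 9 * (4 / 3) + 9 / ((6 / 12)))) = 795401 / 10920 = 72.84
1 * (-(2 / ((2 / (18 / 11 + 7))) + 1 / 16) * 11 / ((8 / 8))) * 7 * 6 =-32151 / 8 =-4018.88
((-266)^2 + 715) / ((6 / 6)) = 71471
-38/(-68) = 19/34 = 0.56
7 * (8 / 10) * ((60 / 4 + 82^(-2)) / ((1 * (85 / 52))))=2159612 / 42025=51.39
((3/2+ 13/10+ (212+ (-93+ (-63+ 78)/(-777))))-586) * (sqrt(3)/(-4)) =201.01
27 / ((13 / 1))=27 / 13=2.08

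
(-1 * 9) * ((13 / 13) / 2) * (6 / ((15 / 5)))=-9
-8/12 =-2/3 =-0.67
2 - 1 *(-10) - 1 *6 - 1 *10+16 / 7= -12 / 7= -1.71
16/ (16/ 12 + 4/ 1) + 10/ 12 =23/ 6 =3.83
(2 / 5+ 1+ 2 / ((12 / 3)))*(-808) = -7676 / 5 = -1535.20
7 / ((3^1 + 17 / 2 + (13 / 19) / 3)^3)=1481544 / 341425679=0.00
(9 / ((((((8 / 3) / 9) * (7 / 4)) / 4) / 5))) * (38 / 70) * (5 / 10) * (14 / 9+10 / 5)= 16416 / 49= 335.02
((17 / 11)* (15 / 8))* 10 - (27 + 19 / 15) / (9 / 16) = -126371 / 5940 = -21.27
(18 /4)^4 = 6561 /16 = 410.06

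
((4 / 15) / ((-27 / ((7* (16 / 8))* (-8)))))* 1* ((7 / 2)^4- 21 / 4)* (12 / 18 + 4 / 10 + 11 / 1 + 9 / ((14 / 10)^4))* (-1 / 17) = -687097744 / 5060475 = -135.78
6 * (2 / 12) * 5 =5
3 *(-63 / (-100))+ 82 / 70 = 2143 / 700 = 3.06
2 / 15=0.13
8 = 8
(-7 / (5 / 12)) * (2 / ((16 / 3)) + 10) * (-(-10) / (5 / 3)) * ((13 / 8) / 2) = -67977 / 80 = -849.71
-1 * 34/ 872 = -17/ 436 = -0.04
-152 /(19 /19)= -152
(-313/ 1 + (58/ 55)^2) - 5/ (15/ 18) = -961611/ 3025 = -317.89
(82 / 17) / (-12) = -0.40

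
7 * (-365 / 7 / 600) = -73 / 120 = -0.61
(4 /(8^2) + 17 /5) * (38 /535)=5263 /21400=0.25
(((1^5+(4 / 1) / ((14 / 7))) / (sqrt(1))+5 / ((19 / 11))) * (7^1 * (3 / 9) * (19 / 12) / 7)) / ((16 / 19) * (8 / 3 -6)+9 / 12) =-304 / 201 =-1.51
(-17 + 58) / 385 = 41 / 385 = 0.11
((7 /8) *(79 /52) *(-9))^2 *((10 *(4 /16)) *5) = 619263225 /346112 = 1789.20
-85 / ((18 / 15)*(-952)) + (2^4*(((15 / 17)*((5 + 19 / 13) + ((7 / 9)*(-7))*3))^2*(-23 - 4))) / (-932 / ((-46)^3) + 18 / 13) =-13088703241144075 / 556748988432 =-23509.16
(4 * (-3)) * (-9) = 108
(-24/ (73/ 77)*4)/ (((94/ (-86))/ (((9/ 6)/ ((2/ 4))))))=953568/ 3431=277.93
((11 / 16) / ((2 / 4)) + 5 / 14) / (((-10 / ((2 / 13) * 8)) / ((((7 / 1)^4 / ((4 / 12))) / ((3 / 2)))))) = -66542 / 65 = -1023.72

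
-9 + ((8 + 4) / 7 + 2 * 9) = 75 / 7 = 10.71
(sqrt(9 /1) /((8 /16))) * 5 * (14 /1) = 420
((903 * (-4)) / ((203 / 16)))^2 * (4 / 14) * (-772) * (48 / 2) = -2525793878016 / 5887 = -429046012.91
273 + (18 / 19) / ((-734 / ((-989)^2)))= -989.45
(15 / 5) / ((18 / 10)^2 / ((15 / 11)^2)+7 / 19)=35625 / 25066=1.42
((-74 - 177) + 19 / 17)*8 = -33984 / 17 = -1999.06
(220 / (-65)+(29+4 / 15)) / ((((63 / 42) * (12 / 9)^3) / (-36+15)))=-317961 / 2080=-152.87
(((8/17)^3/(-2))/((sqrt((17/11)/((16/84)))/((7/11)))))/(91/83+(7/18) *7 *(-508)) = 127488 *sqrt(3927)/948313219469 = 0.00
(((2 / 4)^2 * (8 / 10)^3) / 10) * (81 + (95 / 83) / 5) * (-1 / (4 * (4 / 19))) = -64049 / 51875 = -1.23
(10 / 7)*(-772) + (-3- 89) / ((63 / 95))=-78220 / 63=-1241.59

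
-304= -304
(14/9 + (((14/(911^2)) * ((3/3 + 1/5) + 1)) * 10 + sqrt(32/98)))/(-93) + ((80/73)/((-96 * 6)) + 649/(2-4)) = -460777181656517/1419852084588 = -324.52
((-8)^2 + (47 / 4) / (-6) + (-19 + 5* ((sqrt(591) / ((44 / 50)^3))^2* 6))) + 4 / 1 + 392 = 6567587674903 / 170069856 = 38617.00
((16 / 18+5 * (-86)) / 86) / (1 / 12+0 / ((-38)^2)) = -7724 / 129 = -59.88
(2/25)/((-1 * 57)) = -2/1425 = -0.00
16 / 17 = 0.94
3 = 3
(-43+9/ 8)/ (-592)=335/ 4736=0.07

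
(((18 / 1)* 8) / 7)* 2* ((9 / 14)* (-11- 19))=-38880 / 49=-793.47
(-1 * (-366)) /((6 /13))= 793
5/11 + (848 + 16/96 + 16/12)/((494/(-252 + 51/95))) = -445992221/1032460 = -431.97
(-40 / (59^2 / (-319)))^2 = 162817600 / 12117361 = 13.44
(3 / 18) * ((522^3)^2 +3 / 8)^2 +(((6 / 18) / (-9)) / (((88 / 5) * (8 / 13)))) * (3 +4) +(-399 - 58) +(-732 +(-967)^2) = 2593350425474175259243914560411318765 / 38016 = 68217340737430956945599600000000.00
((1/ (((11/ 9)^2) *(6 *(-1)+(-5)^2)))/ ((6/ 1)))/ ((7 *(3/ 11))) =9/ 2926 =0.00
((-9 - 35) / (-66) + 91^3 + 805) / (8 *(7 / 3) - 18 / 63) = 7920955 / 193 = 41041.22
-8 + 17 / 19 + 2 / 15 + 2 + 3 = -562 / 285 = -1.97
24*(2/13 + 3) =75.69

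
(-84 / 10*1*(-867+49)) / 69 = 11452 / 115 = 99.58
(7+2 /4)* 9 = 67.50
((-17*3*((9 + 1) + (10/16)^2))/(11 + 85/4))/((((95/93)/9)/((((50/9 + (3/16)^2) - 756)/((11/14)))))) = 133939485267/968704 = 138266.68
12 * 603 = 7236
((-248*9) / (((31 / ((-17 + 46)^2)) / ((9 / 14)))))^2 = 74247530256 / 49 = 1515255719.51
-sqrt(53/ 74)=-sqrt(3922)/ 74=-0.85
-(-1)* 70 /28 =2.50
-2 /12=-1 /6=-0.17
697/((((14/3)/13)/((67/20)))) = 6504.50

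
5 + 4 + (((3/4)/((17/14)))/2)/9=1843/204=9.03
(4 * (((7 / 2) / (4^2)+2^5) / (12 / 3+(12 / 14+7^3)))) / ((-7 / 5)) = -1031 / 3896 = -0.26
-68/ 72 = -17/ 18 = -0.94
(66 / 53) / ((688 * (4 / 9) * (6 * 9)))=11 / 145856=0.00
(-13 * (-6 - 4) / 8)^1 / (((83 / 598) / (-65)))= -1263275 / 166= -7610.09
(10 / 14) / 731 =5 / 5117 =0.00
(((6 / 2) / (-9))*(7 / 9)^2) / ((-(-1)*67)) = -0.00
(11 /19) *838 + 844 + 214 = 29320 /19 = 1543.16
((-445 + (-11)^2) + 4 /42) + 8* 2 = -6466 /21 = -307.90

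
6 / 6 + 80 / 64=9 / 4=2.25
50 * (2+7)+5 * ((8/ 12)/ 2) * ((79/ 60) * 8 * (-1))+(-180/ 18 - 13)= 3685/ 9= 409.44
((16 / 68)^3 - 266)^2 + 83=1709713976663 / 24137569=70832.07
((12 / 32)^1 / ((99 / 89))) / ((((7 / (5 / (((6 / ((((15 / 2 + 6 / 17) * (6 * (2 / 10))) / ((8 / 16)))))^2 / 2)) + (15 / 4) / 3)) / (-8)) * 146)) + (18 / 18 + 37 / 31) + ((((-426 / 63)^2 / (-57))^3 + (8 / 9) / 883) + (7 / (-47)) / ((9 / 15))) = 1.17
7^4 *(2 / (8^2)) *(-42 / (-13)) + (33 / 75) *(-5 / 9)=2266657 / 9360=242.16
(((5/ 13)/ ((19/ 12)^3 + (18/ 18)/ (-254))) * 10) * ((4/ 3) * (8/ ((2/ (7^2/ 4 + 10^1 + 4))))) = 1536192000/ 11312977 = 135.79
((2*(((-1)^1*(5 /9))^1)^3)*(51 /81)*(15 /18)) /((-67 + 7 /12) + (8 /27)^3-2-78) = 42500 /34576887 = 0.00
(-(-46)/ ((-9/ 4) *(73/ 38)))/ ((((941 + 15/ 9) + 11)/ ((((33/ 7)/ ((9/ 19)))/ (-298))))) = 730664/ 1960503111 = 0.00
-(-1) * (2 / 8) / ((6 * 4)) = 1 / 96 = 0.01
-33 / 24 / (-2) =11 / 16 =0.69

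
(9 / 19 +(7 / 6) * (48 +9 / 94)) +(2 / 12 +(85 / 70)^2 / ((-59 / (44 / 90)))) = 56.74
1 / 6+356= 2137 / 6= 356.17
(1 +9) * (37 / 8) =185 / 4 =46.25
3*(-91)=-273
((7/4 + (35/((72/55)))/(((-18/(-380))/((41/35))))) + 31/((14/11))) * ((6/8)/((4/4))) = 779393/1512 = 515.47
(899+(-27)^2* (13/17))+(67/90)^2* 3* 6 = 11218313/7650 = 1466.45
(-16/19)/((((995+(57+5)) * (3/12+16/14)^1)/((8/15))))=-512/1678365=-0.00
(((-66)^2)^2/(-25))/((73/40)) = -151797888/365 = -415884.62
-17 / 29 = -0.59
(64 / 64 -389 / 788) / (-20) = -399 / 15760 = -0.03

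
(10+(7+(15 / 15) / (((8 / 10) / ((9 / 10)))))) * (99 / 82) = 14355 / 656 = 21.88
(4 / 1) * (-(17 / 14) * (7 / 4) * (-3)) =51 / 2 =25.50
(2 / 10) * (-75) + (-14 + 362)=333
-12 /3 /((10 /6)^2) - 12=-336 /25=-13.44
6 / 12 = 1 / 2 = 0.50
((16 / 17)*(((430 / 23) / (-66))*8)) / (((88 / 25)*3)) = -86000 / 425799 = -0.20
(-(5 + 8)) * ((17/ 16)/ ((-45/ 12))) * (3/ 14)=221/ 280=0.79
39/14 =2.79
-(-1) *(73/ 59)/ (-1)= -73/ 59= -1.24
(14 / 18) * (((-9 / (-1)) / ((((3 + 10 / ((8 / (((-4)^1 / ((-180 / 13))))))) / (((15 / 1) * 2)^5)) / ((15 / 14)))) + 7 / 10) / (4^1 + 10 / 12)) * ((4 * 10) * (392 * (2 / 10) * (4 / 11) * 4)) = 29628426537493504 / 578985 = 51173046862.17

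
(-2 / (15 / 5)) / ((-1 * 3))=2 / 9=0.22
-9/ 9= -1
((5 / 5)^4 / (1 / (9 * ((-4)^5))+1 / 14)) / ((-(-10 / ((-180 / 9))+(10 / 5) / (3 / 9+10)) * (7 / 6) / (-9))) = 155.96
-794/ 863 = -0.92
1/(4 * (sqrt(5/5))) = 1/4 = 0.25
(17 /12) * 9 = 12.75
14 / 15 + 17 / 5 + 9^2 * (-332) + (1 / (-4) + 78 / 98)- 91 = -26978.12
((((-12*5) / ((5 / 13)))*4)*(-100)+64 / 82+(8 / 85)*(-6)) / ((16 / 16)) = 217464752 / 3485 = 62400.22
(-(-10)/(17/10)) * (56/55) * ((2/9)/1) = 2240/1683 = 1.33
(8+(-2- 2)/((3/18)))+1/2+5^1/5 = -29/2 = -14.50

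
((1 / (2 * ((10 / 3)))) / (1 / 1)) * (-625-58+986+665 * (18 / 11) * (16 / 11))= 684549 / 2420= 282.87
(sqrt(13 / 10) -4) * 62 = -248 + 31 * sqrt(130) / 5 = -177.31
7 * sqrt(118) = 76.04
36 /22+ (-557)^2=310250.64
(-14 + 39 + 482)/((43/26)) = 13182/43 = 306.56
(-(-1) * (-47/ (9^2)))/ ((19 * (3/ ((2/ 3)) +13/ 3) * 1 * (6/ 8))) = -0.00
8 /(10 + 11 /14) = 112 /151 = 0.74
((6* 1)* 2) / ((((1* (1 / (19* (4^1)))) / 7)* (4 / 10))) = 15960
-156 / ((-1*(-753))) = -52 / 251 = -0.21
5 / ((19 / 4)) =20 / 19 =1.05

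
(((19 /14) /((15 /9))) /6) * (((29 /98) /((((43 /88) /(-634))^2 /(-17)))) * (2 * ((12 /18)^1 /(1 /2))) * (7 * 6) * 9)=-524827865193984 /453005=-1158547621.32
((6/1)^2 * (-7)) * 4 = -1008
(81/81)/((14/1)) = 1/14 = 0.07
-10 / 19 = -0.53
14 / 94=7 / 47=0.15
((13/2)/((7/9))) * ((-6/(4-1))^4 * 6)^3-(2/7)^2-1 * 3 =362299241/49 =7393862.06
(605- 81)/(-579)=-524/579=-0.91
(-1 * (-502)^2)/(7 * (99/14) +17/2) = -126002/29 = -4344.90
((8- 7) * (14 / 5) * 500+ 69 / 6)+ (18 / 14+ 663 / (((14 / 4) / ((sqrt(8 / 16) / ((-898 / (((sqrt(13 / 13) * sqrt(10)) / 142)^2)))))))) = 19779 / 14- 3315 * sqrt(2) / 63375452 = 1412.79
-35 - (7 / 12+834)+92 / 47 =-867.63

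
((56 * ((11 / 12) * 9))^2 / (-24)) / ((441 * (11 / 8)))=-44 / 3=-14.67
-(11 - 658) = 647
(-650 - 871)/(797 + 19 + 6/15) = -585/314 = -1.86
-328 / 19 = -17.26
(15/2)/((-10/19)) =-57/4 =-14.25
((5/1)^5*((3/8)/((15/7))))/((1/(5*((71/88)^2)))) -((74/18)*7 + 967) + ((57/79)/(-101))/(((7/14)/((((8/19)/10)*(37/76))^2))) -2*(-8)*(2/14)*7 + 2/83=50667020960158969009/63317711499609600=800.20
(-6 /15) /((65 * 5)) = -2 /1625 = -0.00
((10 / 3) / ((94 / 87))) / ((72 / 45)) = 725 / 376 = 1.93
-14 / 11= -1.27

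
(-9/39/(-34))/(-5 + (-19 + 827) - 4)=3/353158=0.00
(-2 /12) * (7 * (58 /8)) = -203 /24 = -8.46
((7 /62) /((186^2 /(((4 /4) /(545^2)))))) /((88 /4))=7 /14016296091600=0.00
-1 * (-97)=97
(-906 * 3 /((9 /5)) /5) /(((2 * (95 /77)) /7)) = -81389 /95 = -856.73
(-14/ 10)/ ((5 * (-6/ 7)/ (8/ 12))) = 49/ 225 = 0.22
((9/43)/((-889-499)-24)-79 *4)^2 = 368112764650225/3686432656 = 99856.09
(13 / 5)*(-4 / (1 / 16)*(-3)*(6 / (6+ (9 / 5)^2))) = 24960 / 77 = 324.16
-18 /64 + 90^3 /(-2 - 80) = -11664369 /1312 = -8890.53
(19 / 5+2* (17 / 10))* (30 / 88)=27 / 11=2.45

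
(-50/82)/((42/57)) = -475/574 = -0.83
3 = 3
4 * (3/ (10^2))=3/ 25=0.12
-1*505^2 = -255025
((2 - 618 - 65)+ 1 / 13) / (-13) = 8852 / 169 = 52.38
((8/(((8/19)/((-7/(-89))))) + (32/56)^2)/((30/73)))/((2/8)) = 386462/21805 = 17.72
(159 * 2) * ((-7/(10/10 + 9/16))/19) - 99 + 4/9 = -173.54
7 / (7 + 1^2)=7 / 8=0.88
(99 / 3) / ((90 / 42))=77 / 5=15.40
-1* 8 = -8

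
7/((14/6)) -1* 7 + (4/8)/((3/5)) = -19/6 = -3.17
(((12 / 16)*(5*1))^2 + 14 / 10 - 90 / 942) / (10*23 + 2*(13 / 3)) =579027 / 8992960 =0.06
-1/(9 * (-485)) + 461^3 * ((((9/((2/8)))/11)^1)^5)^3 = 5185014918634584.33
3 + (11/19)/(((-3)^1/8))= 1.46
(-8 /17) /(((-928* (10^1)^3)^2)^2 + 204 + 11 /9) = -72 /113470595923968000000031399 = -0.00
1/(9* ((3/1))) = 1/27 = 0.04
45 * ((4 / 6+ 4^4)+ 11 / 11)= 11595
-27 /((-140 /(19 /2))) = 1.83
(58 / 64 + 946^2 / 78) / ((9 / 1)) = 14319787 / 11232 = 1274.91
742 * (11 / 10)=4081 / 5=816.20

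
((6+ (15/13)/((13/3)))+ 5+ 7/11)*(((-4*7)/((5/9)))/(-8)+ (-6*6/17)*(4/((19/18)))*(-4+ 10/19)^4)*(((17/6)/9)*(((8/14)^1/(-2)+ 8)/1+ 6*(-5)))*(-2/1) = -343617035409478/1770410785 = -194088.87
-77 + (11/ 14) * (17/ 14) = -14905/ 196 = -76.05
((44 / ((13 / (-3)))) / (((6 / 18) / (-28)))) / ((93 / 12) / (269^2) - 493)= -13893312 / 8030503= -1.73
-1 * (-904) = 904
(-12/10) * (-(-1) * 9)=-54/5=-10.80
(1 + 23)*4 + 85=181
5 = 5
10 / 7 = 1.43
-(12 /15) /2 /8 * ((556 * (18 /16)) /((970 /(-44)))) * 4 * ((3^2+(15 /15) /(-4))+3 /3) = 536679 /9700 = 55.33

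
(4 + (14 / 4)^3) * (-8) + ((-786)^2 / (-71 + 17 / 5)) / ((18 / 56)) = -4868455 / 169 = -28807.43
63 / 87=21 / 29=0.72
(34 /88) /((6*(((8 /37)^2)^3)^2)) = 111910184099280599777 /18141941858304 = 6168589.06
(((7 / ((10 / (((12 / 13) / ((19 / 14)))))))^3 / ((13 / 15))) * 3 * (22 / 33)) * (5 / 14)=87127488 / 979499495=0.09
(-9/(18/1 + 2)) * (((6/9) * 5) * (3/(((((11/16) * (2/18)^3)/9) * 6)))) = -78732/11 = -7157.45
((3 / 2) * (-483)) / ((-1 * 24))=30.19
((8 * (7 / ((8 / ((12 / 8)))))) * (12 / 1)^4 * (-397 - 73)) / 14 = -7309440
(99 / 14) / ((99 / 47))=47 / 14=3.36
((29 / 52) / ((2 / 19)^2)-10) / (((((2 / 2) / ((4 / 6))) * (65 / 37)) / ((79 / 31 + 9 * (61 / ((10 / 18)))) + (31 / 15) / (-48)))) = 6863578559399 / 452649600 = 15163.12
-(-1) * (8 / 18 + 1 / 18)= 1 / 2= 0.50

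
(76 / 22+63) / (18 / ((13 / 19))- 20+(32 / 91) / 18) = 10.50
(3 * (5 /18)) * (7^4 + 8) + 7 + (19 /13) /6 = 78575 /39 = 2014.74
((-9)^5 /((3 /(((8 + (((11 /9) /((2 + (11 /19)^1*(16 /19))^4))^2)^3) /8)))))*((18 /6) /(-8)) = 321497147295278140692788011445879486227178494210969035355195215746151245935849 /43556659351083261087664223239150341056881791271453523810899397932656623616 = 7381.13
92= 92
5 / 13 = 0.38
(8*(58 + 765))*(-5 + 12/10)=-125096/5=-25019.20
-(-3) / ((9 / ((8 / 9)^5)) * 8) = 4096 / 177147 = 0.02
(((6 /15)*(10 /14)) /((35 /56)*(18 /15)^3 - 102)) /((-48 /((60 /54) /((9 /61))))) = 7625 /17166492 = 0.00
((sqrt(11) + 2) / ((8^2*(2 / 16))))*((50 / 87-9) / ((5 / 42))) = -5131*sqrt(11) / 580-5131 / 290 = -47.03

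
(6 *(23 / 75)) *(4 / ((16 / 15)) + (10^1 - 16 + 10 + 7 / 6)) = 2461 / 150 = 16.41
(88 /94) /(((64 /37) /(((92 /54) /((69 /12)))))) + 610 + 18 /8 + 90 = 702.41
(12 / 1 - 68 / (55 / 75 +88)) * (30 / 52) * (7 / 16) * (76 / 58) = 3728655 / 1003574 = 3.72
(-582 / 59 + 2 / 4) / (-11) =1105 / 1298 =0.85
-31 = -31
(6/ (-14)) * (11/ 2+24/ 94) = -1623/ 658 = -2.47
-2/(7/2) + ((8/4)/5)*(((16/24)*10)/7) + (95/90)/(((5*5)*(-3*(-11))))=-19667/103950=-0.19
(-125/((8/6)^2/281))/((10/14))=-27660.94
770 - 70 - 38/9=6262/9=695.78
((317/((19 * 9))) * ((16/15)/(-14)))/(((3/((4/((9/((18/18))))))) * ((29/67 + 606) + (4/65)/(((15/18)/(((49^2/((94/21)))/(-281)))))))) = -583447223840/16905314610834237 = -0.00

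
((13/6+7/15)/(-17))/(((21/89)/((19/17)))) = -0.73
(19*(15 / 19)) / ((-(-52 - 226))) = 15 / 278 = 0.05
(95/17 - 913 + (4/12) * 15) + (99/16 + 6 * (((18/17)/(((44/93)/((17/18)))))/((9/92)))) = -2293631/2992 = -766.59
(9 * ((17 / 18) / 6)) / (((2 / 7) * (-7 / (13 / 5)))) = -1.84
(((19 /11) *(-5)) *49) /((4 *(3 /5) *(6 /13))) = -302575 /792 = -382.04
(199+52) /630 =251 /630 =0.40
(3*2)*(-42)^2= 10584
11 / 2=5.50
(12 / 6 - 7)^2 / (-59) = -25 / 59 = -0.42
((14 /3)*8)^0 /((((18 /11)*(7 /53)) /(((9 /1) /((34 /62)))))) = 18073 /238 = 75.94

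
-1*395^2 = -156025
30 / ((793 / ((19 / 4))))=285 / 1586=0.18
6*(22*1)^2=2904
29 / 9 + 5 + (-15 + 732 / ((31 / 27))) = 175985 / 279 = 630.77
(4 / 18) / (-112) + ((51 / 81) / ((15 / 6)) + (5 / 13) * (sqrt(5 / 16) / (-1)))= 1889 / 7560 - 5 * sqrt(5) / 52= 0.03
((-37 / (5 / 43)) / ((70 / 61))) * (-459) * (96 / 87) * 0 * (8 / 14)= 0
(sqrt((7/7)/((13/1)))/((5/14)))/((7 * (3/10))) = 4 * sqrt(13)/39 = 0.37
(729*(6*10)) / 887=49.31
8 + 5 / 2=21 / 2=10.50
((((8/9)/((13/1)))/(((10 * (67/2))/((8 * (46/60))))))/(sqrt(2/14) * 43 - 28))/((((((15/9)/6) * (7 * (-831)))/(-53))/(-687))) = 768223552 * sqrt(7)/2304672859125 + 500238592/329238979875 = 0.00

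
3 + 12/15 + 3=34/5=6.80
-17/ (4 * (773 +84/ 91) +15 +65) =-221/ 41284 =-0.01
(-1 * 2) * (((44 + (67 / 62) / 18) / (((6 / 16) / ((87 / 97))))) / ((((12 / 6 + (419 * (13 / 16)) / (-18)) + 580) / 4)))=-730091008 / 487642183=-1.50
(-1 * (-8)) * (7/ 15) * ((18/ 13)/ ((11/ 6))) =2016/ 715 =2.82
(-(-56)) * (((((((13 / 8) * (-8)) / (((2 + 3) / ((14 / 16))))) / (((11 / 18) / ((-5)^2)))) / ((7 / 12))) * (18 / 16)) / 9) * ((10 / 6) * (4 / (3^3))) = -9100 / 33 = -275.76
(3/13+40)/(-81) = -523/1053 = -0.50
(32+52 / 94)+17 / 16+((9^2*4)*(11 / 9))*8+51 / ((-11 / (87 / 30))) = 131862721 / 41360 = 3188.17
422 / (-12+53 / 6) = -2532 / 19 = -133.26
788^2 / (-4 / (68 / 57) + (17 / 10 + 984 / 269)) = 28395769120 / 91691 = 309689.82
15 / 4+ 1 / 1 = 19 / 4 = 4.75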